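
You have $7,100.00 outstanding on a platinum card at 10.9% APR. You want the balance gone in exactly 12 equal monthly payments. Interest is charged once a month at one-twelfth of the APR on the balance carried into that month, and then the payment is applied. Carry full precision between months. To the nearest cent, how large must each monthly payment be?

$627.18

Monthly rate r = 10.9%/12 = 0.908333% = 0.00908333.
Level-payment amortization: P = B₀·r / (1 − (1+r)^(−n)) = 7100.00·0.00908333 / (1 − 1.00908^(−12)).
Denominator 1 − (1+r)^(−12) = 0.102828225.
P = 64.4917 / 0.102828225 ≈ 627.18.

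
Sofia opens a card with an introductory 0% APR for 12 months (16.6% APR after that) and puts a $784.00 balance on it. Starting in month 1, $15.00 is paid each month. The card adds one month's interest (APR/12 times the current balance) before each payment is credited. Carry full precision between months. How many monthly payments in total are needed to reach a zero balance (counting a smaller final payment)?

Promo months 1–12 at r₀ = 0%/12 = 0; months 13+ at r₁ = 16.6%/12 = 0.0138333.
After month 12 (no interest yet): B = $784.00 − 12·$15.00 = $604.00.
Then at r₁ with $15.00/mo: n₂ = −ln(1 − r₁·B/P)/ln(1+r₁) ≈ 59.27 → 60 more payments.

72 months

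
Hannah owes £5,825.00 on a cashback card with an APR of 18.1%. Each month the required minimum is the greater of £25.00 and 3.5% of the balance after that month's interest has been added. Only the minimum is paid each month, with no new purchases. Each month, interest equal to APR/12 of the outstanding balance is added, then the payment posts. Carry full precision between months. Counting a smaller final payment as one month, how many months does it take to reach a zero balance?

140 months

Monthly rate r = 18.1%/12 = 1.50833% = 0.0150833.
While 3.5% of the post-interest balance exceeds £25.00, each month B ← (B·(1+r))·(1 − 0.035), i.e. B shrinks by the factor (1+r)·0.965 = 0.97956.
This holds for months 1–103. Entering month 104 the balance is £693.88; 3.5% of the post-interest balance is now below £25.00, so the flat £25.00 minimum applies from here.
From month 104 a fixed £25.00 at rate r clears £693.88 in 37 more payments. Total: 103 + 37 = 140 months.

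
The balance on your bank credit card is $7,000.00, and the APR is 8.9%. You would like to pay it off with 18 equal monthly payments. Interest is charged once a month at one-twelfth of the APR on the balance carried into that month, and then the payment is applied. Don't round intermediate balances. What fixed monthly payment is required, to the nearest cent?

Monthly rate r = 8.9%/12 = 0.741667% = 0.00741667.
Level-payment amortization: P = B₀·r / (1 − (1+r)^(−n)) = 7000.00·0.00741667 / (1 − 1.00742^(−18)).
Denominator 1 − (1+r)^(−18) = 0.124541362.
P = 51.9167 / 0.124541362 ≈ 416.86.

$416.86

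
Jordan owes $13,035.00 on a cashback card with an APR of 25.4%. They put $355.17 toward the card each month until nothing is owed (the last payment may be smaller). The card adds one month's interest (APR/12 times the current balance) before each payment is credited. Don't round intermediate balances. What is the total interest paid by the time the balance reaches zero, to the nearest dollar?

$12,398

Monthly rate r = 25.4%/12 = 2.11667% = 0.0211667.
Payoff takes n = ⌈−ln(1 − rB₀/P)/ln(1+r)⌉ = ⌈71.605⌉ = 72 payments; the last is $215.93.
Total paid = 71·$355.17 + $215.93 = $25,433.00.
Total interest = total paid − principal = $25,433.00 − $13,035.00 = $12,398.00.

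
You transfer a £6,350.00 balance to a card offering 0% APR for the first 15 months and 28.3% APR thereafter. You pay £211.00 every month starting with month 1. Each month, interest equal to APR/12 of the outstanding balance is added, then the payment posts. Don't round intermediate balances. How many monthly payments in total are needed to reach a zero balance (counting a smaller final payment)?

Promo months 1–15 at r₀ = 0%/12 = 0; months 16+ at r₁ = 28.3%/12 = 0.0235833.
After month 15 (no interest yet): B = £6,350.00 − 15·£211.00 = £3,185.00.
Then at r₁ with £211.00/mo: n₂ = −ln(1 − r₁·B/P)/ln(1+r₁) ≈ 18.88 → 19 more payments.

34 months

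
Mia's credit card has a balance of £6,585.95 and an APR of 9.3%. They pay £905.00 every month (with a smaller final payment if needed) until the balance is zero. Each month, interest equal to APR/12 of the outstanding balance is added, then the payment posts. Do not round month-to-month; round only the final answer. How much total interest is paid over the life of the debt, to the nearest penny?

£220.12

Monthly rate r = 9.3%/12 = 0.775% = 0.00775.
Payoff takes n = ⌈−ln(1 − rB₀/P)/ln(1+r)⌉ = ⌈7.520⌉ = 8 payments; the last is £471.07.
Total paid = 7·£905.00 + £471.07 = £6,806.07.
Total interest = total paid − principal = £6,806.07 − £6,585.95 = £220.12.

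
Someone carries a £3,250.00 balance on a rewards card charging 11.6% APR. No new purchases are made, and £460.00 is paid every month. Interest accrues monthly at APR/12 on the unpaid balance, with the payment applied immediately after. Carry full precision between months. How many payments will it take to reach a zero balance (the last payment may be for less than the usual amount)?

Monthly rate r = 11.6%/12 = 0.966667% = 0.00966667.
Recurrence: B ← B·(1+r) − £460.00.
Month 1: interest £31.42; balance after payment £2,821.42.
Month 2: interest £27.27; balance after payment £2,388.69.
Closed form: n = −ln(1 − rB₀/P)/ln(1+r) = −ln(0.9317)/ln(1.00967) ≈ 7.353, so the balance reaches zero during payment 8.

8 months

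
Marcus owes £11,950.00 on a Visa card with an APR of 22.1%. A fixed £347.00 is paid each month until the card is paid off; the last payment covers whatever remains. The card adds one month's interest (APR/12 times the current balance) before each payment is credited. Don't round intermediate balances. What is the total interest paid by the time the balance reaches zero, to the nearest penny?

Monthly rate r = 22.1%/12 = 1.84167% = 0.0184167.
Payoff takes n = ⌈−ln(1 − rB₀/P)/ln(1+r)⌉ = ⌈55.113⌉ = 56 payments; the last is £39.47.
Total paid = 55·£347.00 + £39.47 = £19,124.47.
Total interest = total paid − principal = £19,124.47 − £11,950.00 = £7,174.47.

£7,174.47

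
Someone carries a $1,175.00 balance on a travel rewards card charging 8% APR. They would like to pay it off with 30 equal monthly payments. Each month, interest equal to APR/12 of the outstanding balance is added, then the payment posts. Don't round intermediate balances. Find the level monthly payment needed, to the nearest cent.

$43.34

Monthly rate r = 8%/12 = 0.666667% = 0.00666667.
Level-payment amortization: P = B₀·r / (1 − (1+r)^(−n)) = 1175.00·0.00666667 / (1 − 1.00667^(−30)).
Denominator 1 − (1+r)^(−30) = 0.18072566.
P = 7.83333 / 0.18072566 ≈ 43.34.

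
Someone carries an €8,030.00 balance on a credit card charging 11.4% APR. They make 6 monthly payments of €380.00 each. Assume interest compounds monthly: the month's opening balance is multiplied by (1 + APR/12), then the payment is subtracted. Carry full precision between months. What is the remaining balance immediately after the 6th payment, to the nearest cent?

€6,163.88

Monthly rate r = 11.4%/12 = 0.95% = 0.0095.
Each month: B ← B·(1+r) − €380.00.
Month 1: interest €76.28; balance after payment €7,726.28.
Month 2: interest €73.40; balance after payment €7,419.68.
Month 3: interest €70.49; balance after payment €7,110.17.
Month 4: interest €67.55; balance after payment €6,797.72.
Month 5: interest €64.58; balance after payment €6,482.30.
Month 6: interest €61.58; balance after payment €6,163.88.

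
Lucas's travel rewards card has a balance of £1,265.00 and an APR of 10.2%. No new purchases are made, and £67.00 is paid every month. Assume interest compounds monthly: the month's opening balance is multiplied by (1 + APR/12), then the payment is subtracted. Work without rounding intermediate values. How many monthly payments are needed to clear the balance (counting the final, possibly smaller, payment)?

21 months

Monthly rate r = 10.2%/12 = 0.85% = 0.0085.
Recurrence: B ← B·(1+r) − £67.00.
Month 1: interest £10.75; balance after payment £1,208.75.
Month 2: interest £10.27; balance after payment £1,152.03.
Closed form: n = −ln(1 − rB₀/P)/ln(1+r) = −ln(0.83951)/ln(1.0085) ≈ 20.667, so the balance reaches zero during payment 21.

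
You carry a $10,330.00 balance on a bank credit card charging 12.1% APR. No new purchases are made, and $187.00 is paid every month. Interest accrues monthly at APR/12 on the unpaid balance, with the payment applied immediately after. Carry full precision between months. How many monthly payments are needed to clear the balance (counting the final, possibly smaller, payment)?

Monthly rate r = 12.1%/12 = 1.00833% = 0.0100833.
Recurrence: B ← B·(1+r) − $187.00.
Month 1: interest $104.16; balance after payment $10,247.16.
Month 2: interest $103.33; balance after payment $10,163.49.
Closed form: n = −ln(1 − rB₀/P)/ln(1+r) = −ln(0.44299)/ln(1.01008) ≈ 81.154, so the balance reaches zero during payment 82.

82 months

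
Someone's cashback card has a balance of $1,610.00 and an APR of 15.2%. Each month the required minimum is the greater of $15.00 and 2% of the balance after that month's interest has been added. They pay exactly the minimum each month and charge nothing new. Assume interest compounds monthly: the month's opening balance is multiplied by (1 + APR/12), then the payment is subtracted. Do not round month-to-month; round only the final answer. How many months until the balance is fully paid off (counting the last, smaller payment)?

Monthly rate r = 15.2%/12 = 1.26667% = 0.0126667.
While 2% of the post-interest balance exceeds $15.00, each month B ← (B·(1+r))·(1 − 0.02), i.e. B shrinks by the factor (1+r)·0.98 = 0.99241.
This holds for months 1–102. Entering month 103 the balance is $740.41; 2% of the post-interest balance is now below $15.00, so the flat $15.00 minimum applies from here.
From month 103 a fixed $15.00 at rate r clears $740.41 in 78 more payments. Total: 102 + 78 = 180 months.

180 months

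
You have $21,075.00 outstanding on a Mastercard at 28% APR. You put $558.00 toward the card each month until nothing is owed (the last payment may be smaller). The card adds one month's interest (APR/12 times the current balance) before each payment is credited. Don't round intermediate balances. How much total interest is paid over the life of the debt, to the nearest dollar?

Monthly rate r = 28%/12 = 2.33333% = 0.0233333.
Payoff takes n = ⌈−ln(1 − rB₀/P)/ln(1+r)⌉ = ⌈92.387⌉ = 93 payments; the last is $217.28.
Total paid = 92·$558.00 + $217.28 = $51,553.28.
Total interest = total paid − principal = $51,553.28 − $21,075.00 = $30,478.28.

$30,478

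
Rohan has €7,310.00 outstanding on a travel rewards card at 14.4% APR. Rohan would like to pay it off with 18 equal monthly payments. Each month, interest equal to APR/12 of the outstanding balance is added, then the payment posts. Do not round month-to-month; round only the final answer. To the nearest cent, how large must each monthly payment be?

Monthly rate r = 14.4%/12 = 1.2% = 0.012.
Level-payment amortization: P = B₀·r / (1 − (1+r)^(−n)) = 7310.00·0.012 / (1 − 1.012^(−18)).
Denominator 1 − (1+r)^(−18) = 0.193228078.
P = 87.72 / 0.193228078 ≈ 453.97.

€453.97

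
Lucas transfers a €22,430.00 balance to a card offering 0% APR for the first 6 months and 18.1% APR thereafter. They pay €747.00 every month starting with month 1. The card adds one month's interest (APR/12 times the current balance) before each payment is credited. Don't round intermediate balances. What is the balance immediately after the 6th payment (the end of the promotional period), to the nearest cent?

€17,948.00

Promo months 1–6 at r₀ = 0%/12 = 0; months 7+ at r₁ = 18.1%/12 = 0.0150833.
After month 6 (no interest yet): B = €22,430.00 − 6·€747.00 = €17,948.00.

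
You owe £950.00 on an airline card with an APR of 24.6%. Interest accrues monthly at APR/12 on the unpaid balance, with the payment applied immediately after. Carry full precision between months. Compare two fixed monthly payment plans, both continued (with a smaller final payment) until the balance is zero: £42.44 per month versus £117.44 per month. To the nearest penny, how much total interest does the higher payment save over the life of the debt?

£235.04

Monthly rate r = 24.6%/12 = 2.05% = 0.0205.
At £42.44/mo: n = ⌈−ln(1 − rB₀/P)/ln(1+r)⌉ = 31 payments (last £11.25); total interest = total paid − £950.00 = £334.45.
At £117.44/mo: 9 payments (last £109.89); total interest £99.41.
Interest saved = £334.45 − £99.41 = £235.04.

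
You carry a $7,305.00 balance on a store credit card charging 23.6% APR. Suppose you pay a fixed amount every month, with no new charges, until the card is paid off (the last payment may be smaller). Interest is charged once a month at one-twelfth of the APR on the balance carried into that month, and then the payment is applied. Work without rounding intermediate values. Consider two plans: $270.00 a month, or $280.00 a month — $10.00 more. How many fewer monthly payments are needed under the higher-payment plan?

2 fewer payments

Monthly rate r = 23.6%/12 = 1.96667% = 0.0196667.
At $270.00/mo: n = ⌈−ln(1 − rB₀/P)/ln(1+r)⌉ = 39 payments (last $269.03); total interest = total paid − $7,305.00 = $3,224.03.
At $280.00/mo: 37 payments (last $266.76); total interest $3,041.76.
Payments saved = 39 − 37 = 2.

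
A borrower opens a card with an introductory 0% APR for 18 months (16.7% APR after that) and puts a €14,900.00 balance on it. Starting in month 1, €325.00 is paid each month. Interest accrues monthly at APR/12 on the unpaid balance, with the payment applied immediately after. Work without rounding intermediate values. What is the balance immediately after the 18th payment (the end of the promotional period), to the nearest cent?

Promo months 1–18 at r₀ = 0%/12 = 0; months 19+ at r₁ = 16.7%/12 = 0.0139167.
After month 18 (no interest yet): B = €14,900.00 − 18·€325.00 = €9,050.00.

€9,050.00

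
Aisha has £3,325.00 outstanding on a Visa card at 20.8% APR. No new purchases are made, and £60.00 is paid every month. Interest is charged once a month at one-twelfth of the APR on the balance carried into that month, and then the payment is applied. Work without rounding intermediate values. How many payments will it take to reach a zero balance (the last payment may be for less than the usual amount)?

189 months

Monthly rate r = 20.8%/12 = 1.73333% = 0.0173333.
Recurrence: B ← B·(1+r) − £60.00.
Month 1: interest £57.63; balance after payment £3,322.63.
Month 2: interest £57.59; balance after payment £3,320.23.
Closed form: n = −ln(1 − rB₀/P)/ln(1+r) = −ln(0.039444)/ln(1.01733) ≈ 188.123, so the balance reaches zero during payment 189.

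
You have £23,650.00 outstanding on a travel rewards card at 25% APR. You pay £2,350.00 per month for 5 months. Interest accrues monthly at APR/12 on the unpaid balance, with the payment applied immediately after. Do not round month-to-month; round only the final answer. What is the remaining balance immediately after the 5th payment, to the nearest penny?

Monthly rate r = 25%/12 = 2.08333% = 0.0208333.
Each month: B ← B·(1+r) − £2,350.00.
Month 1: interest £492.71; balance after payment £21,792.71.
Month 2: interest £454.01; balance after payment £19,896.72.
Month 3: interest £414.52; balance after payment £17,961.24.
Month 4: interest £374.19; balance after payment £15,985.43.
Month 5: interest £333.03; balance after payment £13,968.46.

£13,968.46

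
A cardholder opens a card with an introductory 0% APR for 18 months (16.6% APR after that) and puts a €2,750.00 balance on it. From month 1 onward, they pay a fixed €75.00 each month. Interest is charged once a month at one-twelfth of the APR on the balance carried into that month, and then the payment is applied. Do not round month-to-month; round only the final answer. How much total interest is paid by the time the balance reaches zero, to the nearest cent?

Promo months 1–18 at r₀ = 0%/12 = 0; months 19+ at r₁ = 16.6%/12 = 0.0138333.
After month 18 (no interest yet): B = €2,750.00 − 18·€75.00 = €1,400.00.
Then at r₁ with €75.00/mo: n₂ = −ln(1 − r₁·B/P)/ln(1+r₁) ≈ 21.74 → 22 more payments.
Total paid = 39·€75.00 + €55.76 = €2,980.76; interest = €2,980.76 − €2,750.00 = €230.76.

€230.76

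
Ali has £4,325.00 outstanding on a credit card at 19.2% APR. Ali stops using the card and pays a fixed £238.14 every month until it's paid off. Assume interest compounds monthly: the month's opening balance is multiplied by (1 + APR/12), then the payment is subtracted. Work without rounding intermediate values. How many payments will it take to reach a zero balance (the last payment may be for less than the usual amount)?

Monthly rate r = 19.2%/12 = 1.6% = 0.016.
Recurrence: B ← B·(1+r) − £238.14.
Month 1: interest £69.20; balance after payment £4,156.06.
Month 2: interest £66.50; balance after payment £3,984.42.
Closed form: n = −ln(1 − rB₀/P)/ln(1+r) = −ln(0.70941)/ln(1.016) ≈ 21.628, so the balance reaches zero during payment 22.

22 months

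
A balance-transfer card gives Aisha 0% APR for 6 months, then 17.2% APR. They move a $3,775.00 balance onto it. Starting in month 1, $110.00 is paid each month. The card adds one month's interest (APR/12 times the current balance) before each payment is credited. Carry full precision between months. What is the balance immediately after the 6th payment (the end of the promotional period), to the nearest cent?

Promo months 1–6 at r₀ = 0%/12 = 0; months 7+ at r₁ = 17.2%/12 = 0.0143333.
After month 6 (no interest yet): B = $3,775.00 − 6·$110.00 = $3,115.00.

$3,115.00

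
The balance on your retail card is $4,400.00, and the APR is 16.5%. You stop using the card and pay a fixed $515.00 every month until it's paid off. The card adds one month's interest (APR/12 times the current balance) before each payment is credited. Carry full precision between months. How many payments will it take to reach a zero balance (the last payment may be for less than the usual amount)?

Monthly rate r = 16.5%/12 = 1.375% = 0.01375.
Recurrence: B ← B·(1+r) − $515.00.
Month 1: interest $60.50; balance after payment $3,945.50.
Month 2: interest $54.25; balance after payment $3,484.75.
Closed form: n = −ln(1 − rB₀/P)/ln(1+r) = −ln(0.88252)/ln(1.01375) ≈ 9.151, so the balance reaches zero during payment 10.

10 months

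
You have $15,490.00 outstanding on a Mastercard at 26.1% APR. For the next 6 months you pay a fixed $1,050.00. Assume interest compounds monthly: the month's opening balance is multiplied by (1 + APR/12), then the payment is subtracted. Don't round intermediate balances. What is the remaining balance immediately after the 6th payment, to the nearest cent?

$10,971.94

Monthly rate r = 26.1%/12 = 2.175% = 0.02175.
Each month: B ← B·(1+r) − $1,050.00.
Month 1: interest $336.91; balance after payment $14,776.91.
Month 2: interest $321.40; balance after payment $14,048.31.
Month 3: interest $305.55; balance after payment $13,303.86.
Month 4: interest $289.36; balance after payment $12,543.21.
Month 5: interest $272.81; balance after payment $11,766.03.
Month 6: interest $255.91; balance after payment $10,971.94.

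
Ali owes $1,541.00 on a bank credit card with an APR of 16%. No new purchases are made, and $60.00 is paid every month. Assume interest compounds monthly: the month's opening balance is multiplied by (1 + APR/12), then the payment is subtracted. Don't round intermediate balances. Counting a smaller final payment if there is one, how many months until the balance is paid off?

Monthly rate r = 16%/12 = 1.33333% = 0.0133333.
Recurrence: B ← B·(1+r) − $60.00.
Month 1: interest $20.55; balance after payment $1,501.55.
Month 2: interest $20.02; balance after payment $1,461.57.
Closed form: n = −ln(1 − rB₀/P)/ln(1+r) = −ln(0.65756)/ln(1.01333) ≈ 31.651, so the balance reaches zero during payment 32.

32 payments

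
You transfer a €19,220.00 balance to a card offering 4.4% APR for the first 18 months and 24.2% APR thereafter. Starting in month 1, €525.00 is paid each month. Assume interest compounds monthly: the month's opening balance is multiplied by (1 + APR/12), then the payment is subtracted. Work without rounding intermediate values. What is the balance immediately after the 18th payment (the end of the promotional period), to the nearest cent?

€10,778.47

Promo months 1–18 at r₀ = 4.4%/12 = 0.00366667; months 19+ at r₁ = 24.2%/12 = 0.0201667.
After month 18: iterate B ← B·(1+r₀) − €525.00 for 18 months → €10,778.47.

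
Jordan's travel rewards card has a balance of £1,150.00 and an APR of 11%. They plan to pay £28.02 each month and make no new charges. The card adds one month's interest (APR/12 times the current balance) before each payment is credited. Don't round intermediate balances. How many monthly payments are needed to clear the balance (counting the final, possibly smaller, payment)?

52 payments

Monthly rate r = 11%/12 = 0.916667% = 0.00916667.
Recurrence: B ← B·(1+r) − £28.02.
Month 1: interest £10.54; balance after payment £1,132.52.
Month 2: interest £10.38; balance after payment £1,114.88.
Closed form: n = −ln(1 − rB₀/P)/ln(1+r) = −ln(0.62378)/ln(1.00917) ≈ 51.722, so the balance reaches zero during payment 52.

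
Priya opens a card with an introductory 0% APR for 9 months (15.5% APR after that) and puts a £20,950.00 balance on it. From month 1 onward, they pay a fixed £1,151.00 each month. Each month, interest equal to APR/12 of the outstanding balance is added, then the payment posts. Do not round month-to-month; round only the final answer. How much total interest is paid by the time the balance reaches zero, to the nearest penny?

£757.73

Promo months 1–9 at r₀ = 0%/12 = 0; months 10+ at r₁ = 15.5%/12 = 0.0129167.
After month 9 (no interest yet): B = £20,950.00 − 9·£1,151.00 = £10,591.00.
Then at r₁ with £1,151.00/mo: n₂ = −ln(1 − r₁·B/P)/ln(1+r₁) ≈ 9.86 → 10 more payments.
Total paid = 18·£1,151.00 + £989.73 = £21,707.73; interest = £21,707.73 − £20,950.00 = £757.73.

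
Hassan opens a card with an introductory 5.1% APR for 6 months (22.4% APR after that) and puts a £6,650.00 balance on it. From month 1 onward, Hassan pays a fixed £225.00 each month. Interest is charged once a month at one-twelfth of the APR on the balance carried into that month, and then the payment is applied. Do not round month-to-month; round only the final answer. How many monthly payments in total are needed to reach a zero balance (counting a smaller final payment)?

39 months

Promo months 1–6 at r₀ = 5.1%/12 = 0.00425; months 7+ at r₁ = 22.4%/12 = 0.0186667.
After month 6: iterate B ← B·(1+r₀) − £225.00 for 6 months → £5,456.96.
Then at r₁ with £225.00/mo: n₂ = −ln(1 − r₁·B/P)/ln(1+r₁) ≈ 32.59 → 33 more payments.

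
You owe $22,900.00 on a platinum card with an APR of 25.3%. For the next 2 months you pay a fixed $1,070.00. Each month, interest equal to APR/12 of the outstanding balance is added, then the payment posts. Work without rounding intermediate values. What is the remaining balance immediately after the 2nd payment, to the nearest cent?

$21,713.24

Monthly rate r = 25.3%/12 = 2.10833% = 0.0210833.
Each month: B ← B·(1+r) − $1,070.00.
Month 1: interest $482.81; balance after payment $22,312.81.
Month 2: interest $470.43; balance after payment $21,713.24.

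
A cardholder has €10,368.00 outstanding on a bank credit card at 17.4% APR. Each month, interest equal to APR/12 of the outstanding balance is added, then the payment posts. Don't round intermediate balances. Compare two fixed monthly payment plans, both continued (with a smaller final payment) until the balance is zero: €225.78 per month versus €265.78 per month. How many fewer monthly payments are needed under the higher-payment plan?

Monthly rate r = 17.4%/12 = 1.45% = 0.0145.
At €225.78/mo: n = ⌈−ln(1 − rB₀/P)/ln(1+r)⌉ = 77 payments (last €32.88); total interest = total paid − €10,368.00 = €6,824.16.
At €265.78/mo: 58 payments (last €246.02); total interest €5,027.48.
Payments saved = 77 − 58 = 19.

19 fewer payments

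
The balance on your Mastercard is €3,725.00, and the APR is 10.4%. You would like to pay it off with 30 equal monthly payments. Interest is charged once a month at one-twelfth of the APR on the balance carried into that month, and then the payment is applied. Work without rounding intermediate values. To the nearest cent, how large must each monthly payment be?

Monthly rate r = 10.4%/12 = 0.866667% = 0.00866667.
Level-payment amortization: P = B₀·r / (1 − (1+r)^(−n)) = 3725.00·0.00866667 / (1 − 1.00867^(−30)).
Denominator 1 − (1+r)^(−30) = 0.228084199.
P = 32.2833 / 0.228084199 ≈ 141.54.

€141.54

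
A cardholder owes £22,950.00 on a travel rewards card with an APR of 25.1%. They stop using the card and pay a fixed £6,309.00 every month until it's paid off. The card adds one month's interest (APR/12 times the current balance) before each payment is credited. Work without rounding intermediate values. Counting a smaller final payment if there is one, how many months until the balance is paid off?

4 payments

Monthly rate r = 25.1%/12 = 2.09167% = 0.0209167.
Recurrence: B ← B·(1+r) − £6,309.00.
Month 1: interest £480.04; balance after payment £17,121.04.
Month 2: interest £358.12; balance after payment £11,170.15.
Month 3: interest £233.64; balance after payment £5,094.79.
Month 4: interest £106.57; balance after payment £0.00.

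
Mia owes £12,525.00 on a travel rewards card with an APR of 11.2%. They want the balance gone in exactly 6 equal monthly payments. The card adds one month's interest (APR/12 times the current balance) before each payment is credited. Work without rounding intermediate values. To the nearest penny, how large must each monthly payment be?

£2,156.22

Monthly rate r = 11.2%/12 = 0.933333% = 0.00933333.
Level-payment amortization: P = B₀·r / (1 − (1+r)^(−n)) = 12525.00·0.00933333 / (1 − 1.00933^(−6)).
Denominator 1 − (1+r)^(−6) = 0.0542152582.
P = 116.9 / 0.0542152582 ≈ 2156.22.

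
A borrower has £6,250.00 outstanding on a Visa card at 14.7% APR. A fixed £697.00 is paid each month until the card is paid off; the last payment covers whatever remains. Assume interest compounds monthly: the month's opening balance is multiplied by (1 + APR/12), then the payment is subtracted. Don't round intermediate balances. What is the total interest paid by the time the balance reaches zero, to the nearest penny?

£412.19

Monthly rate r = 14.7%/12 = 1.225% = 0.01225.
Payoff takes n = ⌈−ln(1 − rB₀/P)/ln(1+r)⌉ = ⌈9.557⌉ = 10 payments; the last is £389.19.
Total paid = 9·£697.00 + £389.19 = £6,662.19.
Total interest = total paid − principal = £6,662.19 − £6,250.00 = £412.19.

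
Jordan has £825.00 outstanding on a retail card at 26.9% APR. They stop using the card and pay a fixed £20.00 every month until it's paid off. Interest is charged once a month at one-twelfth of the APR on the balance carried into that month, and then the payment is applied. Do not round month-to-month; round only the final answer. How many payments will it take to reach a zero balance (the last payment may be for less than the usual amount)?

117 months

Monthly rate r = 26.9%/12 = 2.24167% = 0.0224167.
Recurrence: B ← B·(1+r) − £20.00.
Month 1: interest £18.49; balance after payment £823.49.
Month 2: interest £18.46; balance after payment £821.95.
Closed form: n = −ln(1 − rB₀/P)/ln(1+r) = −ln(0.075313)/ln(1.02242) ≈ 116.654, so the balance reaches zero during payment 117.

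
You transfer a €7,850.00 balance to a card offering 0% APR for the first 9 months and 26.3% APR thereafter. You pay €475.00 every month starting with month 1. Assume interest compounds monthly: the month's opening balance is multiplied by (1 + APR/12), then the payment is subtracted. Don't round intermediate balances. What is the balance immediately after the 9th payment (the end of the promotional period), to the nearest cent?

€3,575.00

Promo months 1–9 at r₀ = 0%/12 = 0; months 10+ at r₁ = 26.3%/12 = 0.0219167.
After month 9 (no interest yet): B = €7,850.00 − 9·€475.00 = €3,575.00.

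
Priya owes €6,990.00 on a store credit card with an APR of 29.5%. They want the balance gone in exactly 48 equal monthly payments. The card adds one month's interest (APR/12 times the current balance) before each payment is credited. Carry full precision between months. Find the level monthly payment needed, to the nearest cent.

Monthly rate r = 29.5%/12 = 2.45833% = 0.0245833.
Level-payment amortization: P = B₀·r / (1 − (1+r)^(−n)) = 6990.00·0.0245833 / (1 − 1.02458^(−48)).
Denominator 1 − (1+r)^(−48) = 0.688304722.
P = 171.837 / 0.688304722 ≈ 249.65.

€249.65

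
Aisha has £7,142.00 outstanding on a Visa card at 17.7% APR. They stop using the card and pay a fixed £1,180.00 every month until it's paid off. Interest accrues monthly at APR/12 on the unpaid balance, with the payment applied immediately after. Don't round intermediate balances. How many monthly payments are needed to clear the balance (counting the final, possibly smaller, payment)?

Monthly rate r = 17.7%/12 = 1.475% = 0.01475.
Recurrence: B ← B·(1+r) − £1,180.00.
Month 1: interest £105.34; balance after payment £6,067.34.
Month 2: interest £89.49; balance after payment £4,976.84.
Closed form: n = −ln(1 − rB₀/P)/ln(1+r) = −ln(0.91073)/ln(1.01475) ≈ 6.387, so the balance reaches zero during payment 7.

7 payments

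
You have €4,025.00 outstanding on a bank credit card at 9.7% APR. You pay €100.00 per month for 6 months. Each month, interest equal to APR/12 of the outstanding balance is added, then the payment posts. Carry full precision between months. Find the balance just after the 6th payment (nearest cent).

Monthly rate r = 9.7%/12 = 0.808333% = 0.00808333.
Each month: B ← B·(1+r) − €100.00.
Month 1: interest €32.54; balance after payment €3,957.54.
Month 2: interest €31.99; balance after payment €3,889.53.
Month 3: interest €31.44; balance after payment €3,820.97.
Month 4: interest €30.89; balance after payment €3,751.85.
Month 5: interest €30.33; balance after payment €3,682.18.
Month 6: interest €29.76; balance after payment €3,611.94.

€3,611.94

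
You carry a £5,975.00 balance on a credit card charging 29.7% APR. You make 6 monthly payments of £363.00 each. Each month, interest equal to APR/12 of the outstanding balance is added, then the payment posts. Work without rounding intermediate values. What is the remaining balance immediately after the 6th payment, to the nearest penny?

Monthly rate r = 29.7%/12 = 2.475% = 0.02475.
Each month: B ← B·(1+r) − £363.00.
Month 1: interest £147.88; balance after payment £5,759.88.
Month 2: interest £142.56; balance after payment £5,539.44.
Month 3: interest £137.10; balance after payment £5,313.54.
Month 4: interest £131.51; balance after payment £5,082.05.
Month 5: interest £125.78; balance after payment £4,844.83.
Month 6: interest £119.91; balance after payment £4,601.74.

£4,601.74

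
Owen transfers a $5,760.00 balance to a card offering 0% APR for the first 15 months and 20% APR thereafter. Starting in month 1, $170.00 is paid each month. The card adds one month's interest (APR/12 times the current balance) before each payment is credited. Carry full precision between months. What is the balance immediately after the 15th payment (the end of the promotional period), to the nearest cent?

Promo months 1–15 at r₀ = 0%/12 = 0; months 16+ at r₁ = 20%/12 = 0.0166667.
After month 15 (no interest yet): B = $5,760.00 − 15·$170.00 = $3,210.00.

$3,210.00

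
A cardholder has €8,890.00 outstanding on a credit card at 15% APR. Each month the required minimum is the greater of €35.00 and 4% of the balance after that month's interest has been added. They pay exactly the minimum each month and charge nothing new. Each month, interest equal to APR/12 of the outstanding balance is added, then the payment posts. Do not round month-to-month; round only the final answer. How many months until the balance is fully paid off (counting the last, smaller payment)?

Monthly rate r = 15%/12 = 1.25% = 0.0125.
While 4% of the post-interest balance exceeds €35.00, each month B ← (B·(1+r))·(1 − 0.04), i.e. B shrinks by the factor (1+r)·0.96 = 0.972.
This holds for months 1–83. Entering month 84 the balance is €841.79; 4% of the post-interest balance is now below €35.00, so the flat €35.00 minimum applies from here.
From month 84 a fixed €35.00 at rate r clears €841.79 in 29 more payments. Total: 83 + 29 = 112 months.

112 months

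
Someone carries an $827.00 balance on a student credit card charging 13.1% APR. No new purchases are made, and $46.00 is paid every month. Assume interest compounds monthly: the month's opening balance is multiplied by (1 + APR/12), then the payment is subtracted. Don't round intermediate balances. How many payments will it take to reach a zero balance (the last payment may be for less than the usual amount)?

21 months

Monthly rate r = 13.1%/12 = 1.09167% = 0.0109167.
Recurrence: B ← B·(1+r) − $46.00.
Month 1: interest $9.03; balance after payment $790.03.
Month 2: interest $8.62; balance after payment $752.65.
Closed form: n = −ln(1 − rB₀/P)/ln(1+r) = −ln(0.80374)/ln(1.01092) ≈ 20.123, so the balance reaches zero during payment 21.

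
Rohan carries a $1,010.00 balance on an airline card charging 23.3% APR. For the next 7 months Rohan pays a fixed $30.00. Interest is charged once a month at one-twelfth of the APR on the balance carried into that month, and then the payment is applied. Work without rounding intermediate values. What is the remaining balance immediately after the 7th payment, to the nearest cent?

$932.90

Monthly rate r = 23.3%/12 = 1.94167% = 0.0194167.
Each month: B ← B·(1+r) − $30.00.
Month 1: interest $19.61; balance after payment $999.61.
Month 2: interest $19.41; balance after payment $989.02.
Month 3: interest $19.20; balance after payment $978.22.
Month 4: interest $18.99; balance after payment $967.22.
Month 5: interest $18.78; balance after payment $956.00.
Month 6: interest $18.56; balance after payment $944.56.
Month 7: interest $18.34; balance after payment $932.90.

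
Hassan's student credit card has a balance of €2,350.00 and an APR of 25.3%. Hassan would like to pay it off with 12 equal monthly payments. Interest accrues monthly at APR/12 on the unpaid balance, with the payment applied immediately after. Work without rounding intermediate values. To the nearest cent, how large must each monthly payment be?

€223.70

Monthly rate r = 25.3%/12 = 2.10833% = 0.0210833.
Level-payment amortization: P = B₀·r / (1 − (1+r)^(−n)) = 2350.00·0.0210833 / (1 − 1.02108^(−12)).
Denominator 1 − (1+r)^(−12) = 0.221487213.
P = 49.5458 / 0.221487213 ≈ 223.70.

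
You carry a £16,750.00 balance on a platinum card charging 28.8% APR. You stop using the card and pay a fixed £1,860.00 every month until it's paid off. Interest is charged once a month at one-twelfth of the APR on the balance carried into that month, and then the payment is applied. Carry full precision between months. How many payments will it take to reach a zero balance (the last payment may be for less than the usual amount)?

11 months

Monthly rate r = 28.8%/12 = 2.4% = 0.024.
Recurrence: B ← B·(1+r) − £1,860.00.
Month 1: interest £402.00; balance after payment £15,292.00.
Month 2: interest £367.01; balance after payment £13,799.01.
Closed form: n = −ln(1 − rB₀/P)/ln(1+r) = −ln(0.78387)/ln(1.024) ≈ 10.268, so the balance reaches zero during payment 11.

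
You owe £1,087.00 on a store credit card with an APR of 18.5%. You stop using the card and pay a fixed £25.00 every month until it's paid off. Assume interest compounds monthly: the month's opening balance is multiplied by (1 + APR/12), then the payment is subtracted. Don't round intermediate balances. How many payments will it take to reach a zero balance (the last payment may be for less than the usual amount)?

73 payments

Monthly rate r = 18.5%/12 = 1.54167% = 0.0154167.
Recurrence: B ← B·(1+r) − £25.00.
Month 1: interest £16.76; balance after payment £1,078.76.
Month 2: interest £16.63; balance after payment £1,070.39.
Closed form: n = −ln(1 − rB₀/P)/ln(1+r) = −ln(0.32968)/ln(1.01542) ≈ 72.529, so the balance reaches zero during payment 73.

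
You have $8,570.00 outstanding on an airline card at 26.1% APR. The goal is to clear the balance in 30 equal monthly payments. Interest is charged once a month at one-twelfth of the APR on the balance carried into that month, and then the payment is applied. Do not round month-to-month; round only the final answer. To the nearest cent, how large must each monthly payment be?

$391.92

Monthly rate r = 26.1%/12 = 2.175% = 0.02175.
Level-payment amortization: P = B₀·r / (1 − (1+r)^(−n)) = 8570.00·0.02175 / (1 − 1.02175^(−30)).
Denominator 1 − (1+r)^(−30) = 0.475602505.
P = 186.398 / 0.475602505 ≈ 391.92.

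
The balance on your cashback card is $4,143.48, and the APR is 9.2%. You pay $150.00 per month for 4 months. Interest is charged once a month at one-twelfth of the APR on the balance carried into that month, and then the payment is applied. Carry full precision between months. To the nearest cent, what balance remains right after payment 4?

$3,665.08

Monthly rate r = 9.2%/12 = 0.766667% = 0.00766667.
Each month: B ← B·(1+r) − $150.00.
Month 1: interest $31.77; balance after payment $4,025.25.
Month 2: interest $30.86; balance after payment $3,906.11.
Month 3: interest $29.95; balance after payment $3,786.05.
Month 4: interest $29.03; balance after payment $3,665.08.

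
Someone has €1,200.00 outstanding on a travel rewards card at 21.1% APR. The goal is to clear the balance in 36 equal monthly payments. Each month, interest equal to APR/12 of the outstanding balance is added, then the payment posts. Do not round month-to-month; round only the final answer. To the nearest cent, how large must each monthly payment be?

Monthly rate r = 21.1%/12 = 1.75833% = 0.0175833.
Level-payment amortization: P = B₀·r / (1 − (1+r)^(−n)) = 1200.00·0.0175833 / (1 − 1.01758^(−36)).
Denominator 1 − (1+r)^(−36) = 0.46607466.
P = 21.1 / 0.46607466 ≈ 45.27.

€45.27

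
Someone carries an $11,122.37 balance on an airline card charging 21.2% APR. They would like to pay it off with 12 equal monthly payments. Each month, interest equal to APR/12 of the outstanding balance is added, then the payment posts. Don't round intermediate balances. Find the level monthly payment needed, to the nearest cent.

$1,036.71

Monthly rate r = 21.2%/12 = 1.76667% = 0.0176667.
Level-payment amortization: P = B₀·r / (1 − (1+r)^(−n)) = 11122.37·0.0176667 / (1 − 1.01767^(−12)).
Denominator 1 − (1+r)^(−12) = 0.189536604.
P = 196.495 / 0.189536604 ≈ 1036.71.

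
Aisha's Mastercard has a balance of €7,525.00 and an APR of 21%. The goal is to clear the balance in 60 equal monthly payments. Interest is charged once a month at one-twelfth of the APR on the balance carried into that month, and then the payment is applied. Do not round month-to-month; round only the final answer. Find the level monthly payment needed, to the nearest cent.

Monthly rate r = 21%/12 = 1.75% = 0.0175.
Level-payment amortization: P = B₀·r / (1 − (1+r)^(−n)) = 7525.00·0.0175 / (1 − 1.0175^(−60)).
Denominator 1 − (1+r)^(−60) = 0.646869747.
P = 131.688 / 0.646869747 ≈ 203.58.

€203.58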